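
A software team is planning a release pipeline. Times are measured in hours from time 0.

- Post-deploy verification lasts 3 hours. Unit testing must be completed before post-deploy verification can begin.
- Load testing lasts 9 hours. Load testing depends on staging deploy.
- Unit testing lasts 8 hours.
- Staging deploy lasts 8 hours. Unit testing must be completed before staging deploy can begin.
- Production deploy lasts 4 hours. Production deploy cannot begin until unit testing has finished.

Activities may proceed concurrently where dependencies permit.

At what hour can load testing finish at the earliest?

25

Unit testing can start immediately at hour 0; it finishes at hour 8.
Staging deploy cannot begin until unit testing (finishes hour 8). It runs from hour 8 to 8 + 8 = hour 16.
After staging deploy (finishes hour 16), load testing can start at hour 16 and finishes at hour 25.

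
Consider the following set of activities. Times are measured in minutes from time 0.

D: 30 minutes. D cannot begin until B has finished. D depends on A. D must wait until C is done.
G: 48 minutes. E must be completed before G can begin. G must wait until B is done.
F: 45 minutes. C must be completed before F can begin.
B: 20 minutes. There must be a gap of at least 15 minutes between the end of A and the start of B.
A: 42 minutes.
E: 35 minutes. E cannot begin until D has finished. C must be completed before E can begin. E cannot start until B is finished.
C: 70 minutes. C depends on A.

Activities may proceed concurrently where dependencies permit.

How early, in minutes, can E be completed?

Nothing blocks A, so it runs from minute 0 to minute 42.
After A (finishes minute 42), C can start at minute 42 and finishes at minute 112.
B cannot begin until A (finishes minute 42, plus 15-minute gap → minute 57). It runs from minute 57 to 57 + 20 = minute 77.
D cannot start until B (finishes minute 77); A (finishes minute 42); C (finishes minute 112). The controlling bound is minute 112, so D finishes at 112 + 30 = minute 142.
E has to wait for D (finishes minute 142); C (finishes minute 112); B (finishes minute 77). The latest of these is minute 142, so E runs minute 142 to 142 + 35 = minute 177.

177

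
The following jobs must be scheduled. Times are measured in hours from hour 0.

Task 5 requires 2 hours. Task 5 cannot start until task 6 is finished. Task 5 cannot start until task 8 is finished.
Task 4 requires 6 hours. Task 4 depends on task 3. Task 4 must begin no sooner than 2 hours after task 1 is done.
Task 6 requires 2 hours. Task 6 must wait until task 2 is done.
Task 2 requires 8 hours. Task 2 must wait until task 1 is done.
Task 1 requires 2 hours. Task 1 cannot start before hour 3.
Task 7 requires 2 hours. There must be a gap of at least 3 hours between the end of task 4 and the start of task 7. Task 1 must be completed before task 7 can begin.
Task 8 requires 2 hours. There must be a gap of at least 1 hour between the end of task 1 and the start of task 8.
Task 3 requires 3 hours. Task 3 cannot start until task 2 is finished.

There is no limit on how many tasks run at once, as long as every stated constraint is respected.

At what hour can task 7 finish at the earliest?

Task 1 waits on its own release at hour 3, so it starts at hour 3 and finishes at 3 + 2 = hour 5.
After task 1 (finishes hour 5), task 2 can start at hour 5 and finishes at hour 13.
After task 2 (finishes hour 13), task 3 can start at hour 13 and finishes at hour 16.
Task 4 has to wait for task 3 (finishes hour 16); task 1 (finishes hour 5, plus 2-hour gap → hour 7). The latest of these is hour 16, so task 4 runs hour 16 to 16 + 6 = hour 22.
For task 7: task 4 (finishes hour 22, plus 3-hour gap → hour 25); task 1 (finishes hour 5). Taking the maximum gives a start of hour 25, and it finishes at 25 + 2 = hour 27.

27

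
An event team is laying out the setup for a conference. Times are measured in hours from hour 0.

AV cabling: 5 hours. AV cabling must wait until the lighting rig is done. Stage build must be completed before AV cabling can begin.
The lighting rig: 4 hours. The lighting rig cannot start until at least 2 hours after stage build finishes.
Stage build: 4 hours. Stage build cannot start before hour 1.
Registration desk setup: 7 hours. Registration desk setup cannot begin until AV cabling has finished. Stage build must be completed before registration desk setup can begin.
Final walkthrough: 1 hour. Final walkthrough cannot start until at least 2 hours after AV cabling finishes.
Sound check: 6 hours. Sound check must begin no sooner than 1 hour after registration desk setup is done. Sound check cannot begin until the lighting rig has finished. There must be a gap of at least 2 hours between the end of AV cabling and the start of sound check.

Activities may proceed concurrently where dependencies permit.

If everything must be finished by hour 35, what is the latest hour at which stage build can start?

6

To finish by hour 35, sound check (duration 6) must start no later than hour 29.
Registration desk setup has to be done before sound check (must start by hour 29, minus 1-hour gap → hour 28). That means finishing by hour 28, i.e. starting by 28 − 7 = hour 21.
Final walkthrough has no dependents, so it just needs to finish by hour 35. Starting by 35 − 1 = hour 34 achieves that.
AV cabling feeds registration desk setup (must start by hour 21); sound check (must start by hour 29, minus 2-hour gap → hour 27); final walkthrough (must start by hour 34, minus 2-hour gap → hour 32). Taking the minimum, AV cabling must finish by hour 21 and start by 21 − 5 = hour 16.
For the lighting rig: AV cabling (must start by hour 16); sound check (must start by hour 29). The most restrictive is hour 16; with a 4-hour duration, the lighting rig must start by hour 12.
Stage build must finish in time for the lighting rig (must start by hour 12, minus 2-hour gap → hour 10); AV cabling (must start by hour 16); registration desk setup (must start by hour 21). The tightest is hour 10, so stage build must start by 10 − 4 = hour 6.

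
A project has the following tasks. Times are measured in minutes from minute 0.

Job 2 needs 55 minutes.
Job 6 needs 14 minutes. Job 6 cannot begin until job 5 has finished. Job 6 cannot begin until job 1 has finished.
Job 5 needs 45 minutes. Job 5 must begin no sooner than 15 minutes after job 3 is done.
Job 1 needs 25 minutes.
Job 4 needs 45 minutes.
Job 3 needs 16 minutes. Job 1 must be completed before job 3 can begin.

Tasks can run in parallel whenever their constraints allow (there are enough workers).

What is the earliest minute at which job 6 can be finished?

Job 1 can start immediately at minute 0; it finishes at minute 25.
Job 3 cannot begin until job 1 (finishes minute 25). It runs from minute 25 to 25 + 16 = minute 41.
After job 3 (finishes minute 41, plus 15-minute gap → minute 56), job 5 can start at minute 56 and finishes at minute 101.
Job 6 needs all of job 5 (finishes minute 101); job 1 (finishes minute 25). That puts its earliest start at minute 101; it finishes at 101 + 14 = minute 115.

115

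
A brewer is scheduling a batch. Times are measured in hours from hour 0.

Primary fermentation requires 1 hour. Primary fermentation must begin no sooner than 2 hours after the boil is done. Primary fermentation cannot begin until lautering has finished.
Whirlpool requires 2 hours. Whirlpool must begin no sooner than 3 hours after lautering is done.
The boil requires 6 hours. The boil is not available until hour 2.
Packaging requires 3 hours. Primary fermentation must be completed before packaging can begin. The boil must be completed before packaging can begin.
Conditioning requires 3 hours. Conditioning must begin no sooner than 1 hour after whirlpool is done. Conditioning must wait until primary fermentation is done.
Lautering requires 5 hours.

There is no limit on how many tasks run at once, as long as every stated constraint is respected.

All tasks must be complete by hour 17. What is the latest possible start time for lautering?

3

Nothing follows conditioning; the deadline of hour 17 is its only limit. It must start by 17 − 3 = hour 14.
Whirlpool must finish before conditioning (must start by hour 14, minus 1-hour gap → hour 13). With a 2-hour duration, whirlpool must start by 13 − 2 = hour 11.
To finish by hour 17, packaging (duration 3) must start no later than hour 14.
For primary fermentation: conditioning (must start by hour 14); packaging (must start by hour 14). The most restrictive is hour 14; with a 1-hour duration, primary fermentation must start by hour 13.
Lautering has several dependents: whirlpool (must start by hour 11, minus 3-hour gap → hour 8); primary fermentation (must start by hour 13). The earliest of those limits is hour 8, so lautering must start by 8 − 5 = hour 3.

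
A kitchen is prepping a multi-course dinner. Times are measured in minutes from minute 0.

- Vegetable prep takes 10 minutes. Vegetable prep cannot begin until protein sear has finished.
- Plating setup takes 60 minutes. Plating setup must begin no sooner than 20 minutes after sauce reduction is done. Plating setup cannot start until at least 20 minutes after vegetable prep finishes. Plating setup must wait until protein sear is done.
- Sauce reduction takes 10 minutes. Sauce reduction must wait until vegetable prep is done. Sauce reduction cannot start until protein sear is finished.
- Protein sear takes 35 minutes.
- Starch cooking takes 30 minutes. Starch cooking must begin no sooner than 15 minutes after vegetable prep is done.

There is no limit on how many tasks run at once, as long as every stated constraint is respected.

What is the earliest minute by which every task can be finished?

Protein sear has no prerequisites, so it starts at minute 0 and finishes at minute 35.
After protein sear (finishes minute 35), vegetable prep can start at minute 35 and finishes at minute 45.
After vegetable prep (finishes minute 45, plus 15-minute gap → minute 60), starch cooking can start at minute 60 and finishes at minute 90.
Sauce reduction needs all of vegetable prep (finishes minute 45); protein sear (finishes minute 35). That puts its earliest start at minute 45; it finishes at 45 + 10 = minute 55.
Plating setup needs all of sauce reduction (finishes minute 55, plus 20-minute gap → minute 75); vegetable prep (finishes minute 45, plus 20-minute gap → minute 65); protein sear (finishes minute 35). That puts its earliest start at minute 75; it finishes at 75 + 60 = minute 135.
All tasks are finished once the last one completes. Finish times: Protein sear at 35, Vegetable prep at 45, Sauce reduction at 55, Starch cooking at 90, Plating setup at 135. The latest is minute 135.

135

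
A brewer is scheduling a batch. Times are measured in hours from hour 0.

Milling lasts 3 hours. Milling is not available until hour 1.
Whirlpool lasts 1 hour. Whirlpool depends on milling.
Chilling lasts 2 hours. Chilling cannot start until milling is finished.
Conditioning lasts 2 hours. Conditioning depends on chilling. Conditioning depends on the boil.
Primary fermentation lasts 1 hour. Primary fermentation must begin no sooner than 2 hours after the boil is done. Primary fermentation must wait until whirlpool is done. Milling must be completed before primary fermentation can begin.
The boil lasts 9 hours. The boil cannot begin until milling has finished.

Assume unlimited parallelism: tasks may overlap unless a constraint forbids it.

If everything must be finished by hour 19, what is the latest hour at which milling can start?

4

Nothing follows primary fermentation; the deadline of hour 19 is its only limit. It must start by 19 − 1 = hour 18.
Nothing follows conditioning; the deadline of hour 19 is its only limit. It must start by 19 − 2 = hour 17.
The boil must finish in time for primary fermentation (must start by hour 18, minus 2-hour gap → hour 16); conditioning (must start by hour 17). The tightest is hour 16, so the boil must start by 16 − 9 = hour 7.
Since primary fermentation (must start by hour 18) depends on it, whirlpool must finish by hour 18. Backing off its 1-hour duration gives a latest start of hour 17.
Since conditioning (must start by hour 17) depends on it, chilling must finish by hour 17. Backing off its 2-hour duration gives a latest start of hour 15.
Milling has several dependents: the boil (must start by hour 7); whirlpool (must start by hour 17); chilling (must start by hour 15); primary fermentation (must start by hour 18). The earliest of those limits is hour 7, so milling must start by 7 − 3 = hour 4.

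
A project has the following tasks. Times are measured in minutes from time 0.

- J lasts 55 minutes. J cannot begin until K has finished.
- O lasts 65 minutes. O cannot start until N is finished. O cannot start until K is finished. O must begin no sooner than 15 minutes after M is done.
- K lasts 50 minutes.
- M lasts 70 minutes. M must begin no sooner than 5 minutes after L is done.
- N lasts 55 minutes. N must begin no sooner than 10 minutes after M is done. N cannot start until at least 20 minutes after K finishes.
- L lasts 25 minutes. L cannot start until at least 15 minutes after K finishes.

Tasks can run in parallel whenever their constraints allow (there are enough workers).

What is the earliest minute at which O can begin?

K has no prerequisites, so it starts at minute 0 and finishes at minute 50.
L waits on K (finishes minute 50, plus 15-minute gap → minute 65), so it starts at minute 65 and finishes at 65 + 25 = minute 90.
After L (finishes minute 90, plus 5-minute gap → minute 95), M can start at minute 95 and finishes at minute 165.
N has to wait for M (finishes minute 165, plus 10-minute gap → minute 175); K (finishes minute 50, plus 20-minute gap → minute 70). The latest of these is minute 175, so N runs minute 175 to 175 + 55 = minute 230.
O waits on N (finishes minute 230); K (finishes minute 50); M (finishes minute 165, plus 15-minute gap → minute 180). The latest of these is minute 230, which is the earliest O can start.

230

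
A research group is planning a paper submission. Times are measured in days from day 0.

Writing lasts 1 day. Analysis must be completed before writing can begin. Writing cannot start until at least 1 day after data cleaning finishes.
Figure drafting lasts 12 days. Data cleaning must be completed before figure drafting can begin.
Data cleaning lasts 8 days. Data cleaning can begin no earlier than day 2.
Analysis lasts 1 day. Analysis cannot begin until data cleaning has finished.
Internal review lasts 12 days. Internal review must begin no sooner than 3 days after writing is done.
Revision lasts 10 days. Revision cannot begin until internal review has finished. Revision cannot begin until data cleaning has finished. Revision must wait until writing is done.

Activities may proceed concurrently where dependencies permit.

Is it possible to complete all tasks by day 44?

After its own release at day 2, data cleaning can start at day 2 and finishes at day 10.
Figure drafting waits on data cleaning (finishes day 10), so it starts at day 10 and finishes at 10 + 12 = day 22.
Analysis cannot begin until data cleaning (finishes day 10). It runs from day 10 to 10 + 1 = day 11.
For writing: analysis (finishes day 11); data cleaning (finishes day 10, plus 1-day gap → day 11). Taking the maximum gives a start of day 11, and it finishes at 11 + 1 = day 12.
Internal review waits on writing (finishes day 12, plus 3-day gap → day 15), so it starts at day 15 and finishes at 15 + 12 = day 27.
Revision cannot start until internal review (finishes day 27); data cleaning (finishes day 10); writing (finishes day 12). The controlling bound is day 27, so revision finishes at 27 + 10 = day 37.
Every task is finished by day 37, which is no later than the deadline of 44, so the schedule is feasible.

Yes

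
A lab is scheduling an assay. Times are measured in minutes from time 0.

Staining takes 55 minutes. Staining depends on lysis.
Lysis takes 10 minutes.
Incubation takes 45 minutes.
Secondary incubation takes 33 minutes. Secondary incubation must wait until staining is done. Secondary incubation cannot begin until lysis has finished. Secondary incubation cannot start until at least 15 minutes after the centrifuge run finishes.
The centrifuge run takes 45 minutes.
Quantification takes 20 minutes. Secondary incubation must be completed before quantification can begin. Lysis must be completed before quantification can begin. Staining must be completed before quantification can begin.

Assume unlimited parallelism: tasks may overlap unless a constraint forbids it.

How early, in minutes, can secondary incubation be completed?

98

The centrifuge run can start immediately at minute 0; it finishes at minute 45.
Lysis has no prerequisites, so it starts at minute 0 and finishes at minute 10.
Staining cannot begin until lysis (finishes minute 10). It runs from minute 10 to 10 + 55 = minute 65.
Secondary incubation has to wait for staining (finishes minute 65); lysis (finishes minute 10); the centrifuge run (finishes minute 45, plus 15-minute gap → minute 60). The latest of these is minute 65, so secondary incubation runs minute 65 to 65 + 33 = minute 98.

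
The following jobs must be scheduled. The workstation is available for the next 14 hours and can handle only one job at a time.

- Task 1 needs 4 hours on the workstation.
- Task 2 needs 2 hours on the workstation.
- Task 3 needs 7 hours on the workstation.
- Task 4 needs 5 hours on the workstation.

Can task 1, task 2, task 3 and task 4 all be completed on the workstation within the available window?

Running back to back, the jobs need 4 + 2 + 7 + 5 = 18 hours on the workstation.
Since 18 > 14, they cannot all fit.

No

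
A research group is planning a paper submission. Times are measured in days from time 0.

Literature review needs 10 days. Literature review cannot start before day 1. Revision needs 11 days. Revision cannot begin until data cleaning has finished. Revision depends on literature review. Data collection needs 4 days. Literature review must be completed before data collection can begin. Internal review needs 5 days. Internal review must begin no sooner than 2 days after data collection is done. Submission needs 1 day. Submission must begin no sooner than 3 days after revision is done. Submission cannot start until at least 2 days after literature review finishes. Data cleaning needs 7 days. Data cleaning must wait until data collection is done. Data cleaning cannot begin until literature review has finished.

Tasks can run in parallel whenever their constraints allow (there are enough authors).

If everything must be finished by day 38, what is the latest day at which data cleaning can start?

16

To finish by day 38, submission (duration 1) must start no later than day 37.
Revision has to be done before submission (must start by day 37, minus 3-day gap → day 34). That means finishing by day 34, i.e. starting by 34 − 11 = day 23.
Data cleaning must finish before revision (must start by day 23). With a 7-day duration, data cleaning must start by 23 − 7 = day 16.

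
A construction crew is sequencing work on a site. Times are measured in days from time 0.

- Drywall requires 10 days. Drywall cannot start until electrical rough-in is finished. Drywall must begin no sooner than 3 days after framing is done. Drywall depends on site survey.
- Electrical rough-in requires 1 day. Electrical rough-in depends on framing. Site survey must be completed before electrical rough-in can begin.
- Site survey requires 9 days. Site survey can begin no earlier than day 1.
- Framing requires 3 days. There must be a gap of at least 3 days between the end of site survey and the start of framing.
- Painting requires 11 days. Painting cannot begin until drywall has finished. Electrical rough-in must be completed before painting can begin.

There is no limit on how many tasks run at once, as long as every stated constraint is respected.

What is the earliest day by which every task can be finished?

40

After its own release at day 1, site survey can start at day 1 and finishes at day 10.
Framing cannot begin until site survey (finishes day 10, plus 3-day gap → day 13). It runs from day 13 to 13 + 3 = day 16.
For electrical rough-in: framing (finishes day 16); site survey (finishes day 10). Taking the maximum gives a start of day 16, and it finishes at 16 + 1 = day 17.
For drywall: electrical rough-in (finishes day 17); framing (finishes day 16, plus 3-day gap → day 19); site survey (finishes day 10). Taking the maximum gives a start of day 19, and it finishes at 19 + 10 = day 29.
Painting cannot start until drywall (finishes day 29); electrical rough-in (finishes day 17). The controlling bound is day 29, so painting finishes at 29 + 11 = day 40.
All tasks are finished once the last one completes. Finish times: Site survey at 10, Framing at 16, Electrical rough-in at 17, Drywall at 29, Painting at 40. The latest is day 40.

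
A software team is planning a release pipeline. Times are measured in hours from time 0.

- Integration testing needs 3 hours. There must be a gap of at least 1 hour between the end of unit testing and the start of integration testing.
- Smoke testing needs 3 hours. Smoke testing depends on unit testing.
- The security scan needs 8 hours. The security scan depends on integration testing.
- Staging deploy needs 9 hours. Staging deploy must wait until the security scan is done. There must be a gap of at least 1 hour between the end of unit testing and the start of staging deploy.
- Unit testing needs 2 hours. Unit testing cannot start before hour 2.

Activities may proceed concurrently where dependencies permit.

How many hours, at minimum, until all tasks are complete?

25

Unit testing waits on its own release at hour 2, so it starts at hour 2 and finishes at 2 + 2 = hour 4.
Smoke testing waits on unit testing (finishes hour 4), so it starts at hour 4 and finishes at 4 + 3 = hour 7.
Integration testing cannot begin until unit testing (finishes hour 4, plus 1-hour gap → hour 5). It runs from hour 5 to 5 + 3 = hour 8.
The security scan cannot begin until integration testing (finishes hour 8). It runs from hour 8 to 8 + 8 = hour 16.
Staging deploy needs all of the security scan (finishes hour 16); unit testing (finishes hour 4, plus 1-hour gap → hour 5). That puts its earliest start at hour 16; it finishes at 16 + 9 = hour 25.
All tasks are finished once the last one completes. Finish times: Unit testing at 4, Integration testing at 8, The security scan at 16, Staging deploy at 25, Smoke testing at 7. The latest is hour 25.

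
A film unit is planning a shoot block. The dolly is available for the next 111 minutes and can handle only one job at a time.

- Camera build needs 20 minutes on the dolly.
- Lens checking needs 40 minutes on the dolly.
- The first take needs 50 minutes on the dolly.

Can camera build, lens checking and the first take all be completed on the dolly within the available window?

Running back to back, the jobs need 20 + 40 + 50 = 110 minutes on the dolly.
Since 110 ≤ 111, they fit within the window.

Yes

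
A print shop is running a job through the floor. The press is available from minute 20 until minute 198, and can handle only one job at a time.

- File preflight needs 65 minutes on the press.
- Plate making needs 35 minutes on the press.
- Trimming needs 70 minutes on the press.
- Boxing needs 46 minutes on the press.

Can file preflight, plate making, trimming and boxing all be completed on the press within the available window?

The press window is 198 − 20 = 178 minutes.
Running back to back, the jobs need 65 + 35 + 70 + 46 = 216 minutes on the press.
Since 216 > 178, they cannot all fit.

No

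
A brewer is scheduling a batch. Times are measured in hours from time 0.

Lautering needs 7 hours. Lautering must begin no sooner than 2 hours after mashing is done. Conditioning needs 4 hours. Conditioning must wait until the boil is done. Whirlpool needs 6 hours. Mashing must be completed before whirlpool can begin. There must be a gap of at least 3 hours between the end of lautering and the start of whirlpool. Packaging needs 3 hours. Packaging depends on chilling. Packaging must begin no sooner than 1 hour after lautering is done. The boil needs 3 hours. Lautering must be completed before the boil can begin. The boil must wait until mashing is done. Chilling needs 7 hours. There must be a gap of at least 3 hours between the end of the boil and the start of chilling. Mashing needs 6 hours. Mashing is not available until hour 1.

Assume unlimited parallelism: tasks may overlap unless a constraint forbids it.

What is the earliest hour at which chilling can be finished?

Mashing waits on its own release at hour 1, so it starts at hour 1 and finishes at 1 + 6 = hour 7.
Lautering cannot begin until mashing (finishes hour 7, plus 2-hour gap → hour 9). It runs from hour 9 to 9 + 7 = hour 16.
The boil has to wait for lautering (finishes hour 16); mashing (finishes hour 7). The latest of these is hour 16, so the boil runs hour 16 to 16 + 3 = hour 19.
Chilling waits on the boil (finishes hour 19, plus 3-hour gap → hour 22), so it starts at hour 22 and finishes at 22 + 7 = hour 29.

29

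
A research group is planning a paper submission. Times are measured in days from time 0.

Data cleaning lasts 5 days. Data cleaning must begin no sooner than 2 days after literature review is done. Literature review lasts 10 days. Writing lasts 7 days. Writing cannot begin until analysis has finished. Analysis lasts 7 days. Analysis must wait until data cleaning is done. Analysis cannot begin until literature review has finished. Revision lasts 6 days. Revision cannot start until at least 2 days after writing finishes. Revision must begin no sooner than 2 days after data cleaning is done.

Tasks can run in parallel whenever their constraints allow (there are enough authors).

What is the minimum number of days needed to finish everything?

39

Literature review has no prerequisites, so it starts at day 0 and finishes at day 10.
Data cleaning waits on literature review (finishes day 10, plus 2-day gap → day 12), so it starts at day 12 and finishes at 12 + 5 = day 17.
Analysis has to wait for data cleaning (finishes day 17); literature review (finishes day 10). The latest of these is day 17, so analysis runs day 17 to 17 + 7 = day 24.
After analysis (finishes day 24), writing can start at day 24 and finishes at day 31.
Revision has to wait for writing (finishes day 31, plus 2-day gap → day 33); data cleaning (finishes day 17, plus 2-day gap → day 19). The latest of these is day 33, so revision runs day 33 to 33 + 6 = day 39.
All tasks are finished once the last one completes. Finish times: Literature review at 10, Data cleaning at 17, Analysis at 24, Writing at 31, Revision at 39. The latest is day 39.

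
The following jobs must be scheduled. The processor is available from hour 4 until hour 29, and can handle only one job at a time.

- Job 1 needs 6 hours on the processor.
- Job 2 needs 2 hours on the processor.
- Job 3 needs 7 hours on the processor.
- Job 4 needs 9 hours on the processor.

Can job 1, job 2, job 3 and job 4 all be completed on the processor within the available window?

The processor window is 29 − 4 = 25 hours.
Running back to back, the jobs need 6 + 2 + 7 + 9 = 24 hours on the processor.
Since 24 ≤ 25, they fit within the window.

Yes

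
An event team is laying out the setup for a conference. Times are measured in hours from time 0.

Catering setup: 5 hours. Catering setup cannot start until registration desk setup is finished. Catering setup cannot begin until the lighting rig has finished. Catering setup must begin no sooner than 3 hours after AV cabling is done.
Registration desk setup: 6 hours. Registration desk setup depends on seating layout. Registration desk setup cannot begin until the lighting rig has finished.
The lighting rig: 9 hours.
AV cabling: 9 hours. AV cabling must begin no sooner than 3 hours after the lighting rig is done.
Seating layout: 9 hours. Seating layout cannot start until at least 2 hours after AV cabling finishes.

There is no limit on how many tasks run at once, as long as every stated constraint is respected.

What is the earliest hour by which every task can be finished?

43

Nothing blocks the lighting rig, so it runs from hour 0 to hour 9.
AV cabling cannot begin until the lighting rig (finishes hour 9, plus 3-hour gap → hour 12). It runs from hour 12 to 12 + 9 = hour 21.
Seating layout waits on AV cabling (finishes hour 21, plus 2-hour gap → hour 23), so it starts at hour 23 and finishes at 23 + 9 = hour 32.
Registration desk setup cannot start until seating layout (finishes hour 32); the lighting rig (finishes hour 9). The controlling bound is hour 32, so registration desk setup finishes at 32 + 6 = hour 38.
Catering setup has to wait for registration desk setup (finishes hour 38); the lighting rig (finishes hour 9); AV cabling (finishes hour 21, plus 3-hour gap → hour 24). The latest of these is hour 38, so catering setup runs hour 38 to 38 + 5 = hour 43.
All tasks are finished once the last one completes. Finish times: The lighting rig at 9, AV cabling at 21, Seating layout at 32, Registration desk setup at 38, Catering setup at 43. The latest is hour 43.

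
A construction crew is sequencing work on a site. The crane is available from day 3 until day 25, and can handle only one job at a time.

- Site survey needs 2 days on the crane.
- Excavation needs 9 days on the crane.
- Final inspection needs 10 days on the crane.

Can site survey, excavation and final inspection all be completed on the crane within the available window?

Yes

The crane window is 25 − 3 = 22 days.
Running back to back, the jobs need 2 + 9 + 10 = 21 days on the crane.
Since 21 ≤ 22, they fit within the window.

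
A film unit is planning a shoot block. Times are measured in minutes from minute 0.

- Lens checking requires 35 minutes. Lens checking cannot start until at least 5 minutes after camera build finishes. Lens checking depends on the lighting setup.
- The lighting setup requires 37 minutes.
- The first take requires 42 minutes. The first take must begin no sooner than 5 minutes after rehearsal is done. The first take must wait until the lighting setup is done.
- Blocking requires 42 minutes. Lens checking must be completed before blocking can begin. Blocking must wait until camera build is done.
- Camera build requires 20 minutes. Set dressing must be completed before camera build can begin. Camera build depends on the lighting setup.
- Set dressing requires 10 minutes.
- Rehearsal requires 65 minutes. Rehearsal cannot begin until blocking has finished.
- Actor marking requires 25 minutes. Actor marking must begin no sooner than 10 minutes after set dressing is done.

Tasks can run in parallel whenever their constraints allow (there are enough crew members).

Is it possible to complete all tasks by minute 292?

Yes

Nothing blocks the lighting setup, so it runs from minute 0 to minute 37.
Set dressing can start immediately at minute 0; it finishes at minute 10.
Actor marking cannot begin until set dressing (finishes minute 10, plus 10-minute gap → minute 20). It runs from minute 20 to 20 + 25 = minute 45.
Camera build has to wait for set dressing (finishes minute 10); the lighting setup (finishes minute 37). The latest of these is minute 37, so camera build runs minute 37 to 37 + 20 = minute 57.
Lens checking has to wait for camera build (finishes minute 57, plus 5-minute gap → minute 62); the lighting setup (finishes minute 37). The latest of these is minute 62, so lens checking runs minute 62 to 62 + 35 = minute 97.
Blocking needs all of lens checking (finishes minute 97); camera build (finishes minute 57). That puts its earliest start at minute 97; it finishes at 97 + 42 = minute 139.
Rehearsal waits on blocking (finishes minute 139), so it starts at minute 139 and finishes at 139 + 65 = minute 204.
The first take cannot start until rehearsal (finishes minute 204, plus 5-minute gap → minute 209); the lighting setup (finishes minute 37). The controlling bound is minute 209, so the first take finishes at 209 + 42 = minute 251.
Every task is finished by minute 251, which is no later than the deadline of 292, so the schedule is feasible.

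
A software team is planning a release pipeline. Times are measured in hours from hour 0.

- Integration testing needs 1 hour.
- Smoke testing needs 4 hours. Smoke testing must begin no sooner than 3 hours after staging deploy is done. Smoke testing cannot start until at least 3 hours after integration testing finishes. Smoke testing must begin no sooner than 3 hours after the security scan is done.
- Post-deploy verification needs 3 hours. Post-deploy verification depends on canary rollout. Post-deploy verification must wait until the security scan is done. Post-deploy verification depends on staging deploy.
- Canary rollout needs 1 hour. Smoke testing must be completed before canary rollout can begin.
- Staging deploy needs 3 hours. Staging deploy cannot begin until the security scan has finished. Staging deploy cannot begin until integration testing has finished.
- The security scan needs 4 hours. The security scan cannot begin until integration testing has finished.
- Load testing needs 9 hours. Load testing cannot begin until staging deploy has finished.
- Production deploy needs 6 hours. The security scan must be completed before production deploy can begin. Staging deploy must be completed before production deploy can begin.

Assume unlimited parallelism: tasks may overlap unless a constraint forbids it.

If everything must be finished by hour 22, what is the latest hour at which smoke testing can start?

Post-deploy verification must finish by hour 22; it takes 3 hours, so it must start by 22 − 3 = hour 19.
Canary rollout has to be done before post-deploy verification (must start by hour 19). That means finishing by hour 19, i.e. starting by 19 − 1 = hour 18.
Smoke testing feeds into canary rollout (must start by hour 18); so smoke testing must finish by hour 18 and therefore start by hour 14.

14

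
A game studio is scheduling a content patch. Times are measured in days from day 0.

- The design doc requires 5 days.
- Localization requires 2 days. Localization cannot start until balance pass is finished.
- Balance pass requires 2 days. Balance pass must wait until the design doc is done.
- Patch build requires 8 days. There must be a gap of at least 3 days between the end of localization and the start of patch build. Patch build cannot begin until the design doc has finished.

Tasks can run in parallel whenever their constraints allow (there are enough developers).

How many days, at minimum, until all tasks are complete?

The design doc can start immediately at day 0; it finishes at day 5.
After the design doc (finishes day 5), balance pass can start at day 5 and finishes at day 7.
Localization waits on balance pass (finishes day 7), so it starts at day 7 and finishes at 7 + 2 = day 9.
Patch build needs all of localization (finishes day 9, plus 3-day gap → day 12); the design doc (finishes day 5). That puts its earliest start at day 12; it finishes at 12 + 8 = day 20.
All tasks are finished once the last one completes. Finish times: The design doc at 5, Balance pass at 7, Localization at 9, Patch build at 20. The latest is day 20.

20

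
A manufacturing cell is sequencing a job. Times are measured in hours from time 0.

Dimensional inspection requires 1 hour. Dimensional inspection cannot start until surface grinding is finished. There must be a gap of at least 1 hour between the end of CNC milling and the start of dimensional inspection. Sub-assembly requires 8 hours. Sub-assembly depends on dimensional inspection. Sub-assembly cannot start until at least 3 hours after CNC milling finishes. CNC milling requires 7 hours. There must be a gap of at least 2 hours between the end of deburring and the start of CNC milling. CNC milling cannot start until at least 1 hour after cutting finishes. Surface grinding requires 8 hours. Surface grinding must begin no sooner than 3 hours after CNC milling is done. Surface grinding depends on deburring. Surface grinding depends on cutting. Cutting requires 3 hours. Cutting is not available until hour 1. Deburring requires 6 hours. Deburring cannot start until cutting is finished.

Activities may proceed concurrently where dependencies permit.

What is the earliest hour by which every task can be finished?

After its own release at hour 1, cutting can start at hour 1 and finishes at hour 4.
Deburring waits on cutting (finishes hour 4), so it starts at hour 4 and finishes at 4 + 6 = hour 10.
CNC milling needs all of deburring (finishes hour 10, plus 2-hour gap → hour 12); cutting (finishes hour 4, plus 1-hour gap → hour 5). That puts its earliest start at hour 12; it finishes at 12 + 7 = hour 19.
Surface grinding cannot start until CNC milling (finishes hour 19, plus 3-hour gap → hour 22); deburring (finishes hour 10); cutting (finishes hour 4). The controlling bound is hour 22, so surface grinding finishes at 22 + 8 = hour 30.
Dimensional inspection cannot start until surface grinding (finishes hour 30); CNC milling (finishes hour 19, plus 1-hour gap → hour 20). The controlling bound is hour 30, so dimensional inspection finishes at 30 + 1 = hour 31.
Sub-assembly has to wait for dimensional inspection (finishes hour 31); CNC milling (finishes hour 19, plus 3-hour gap → hour 22). The latest of these is hour 31, so sub-assembly runs hour 31 to 31 + 8 = hour 39.
All tasks are finished once the last one completes. Finish times: Cutting at 4, Deburring at 10, CNC milling at 19, Surface grinding at 30, Dimensional inspection at 31, Sub-assembly at 39. The latest is hour 39.

39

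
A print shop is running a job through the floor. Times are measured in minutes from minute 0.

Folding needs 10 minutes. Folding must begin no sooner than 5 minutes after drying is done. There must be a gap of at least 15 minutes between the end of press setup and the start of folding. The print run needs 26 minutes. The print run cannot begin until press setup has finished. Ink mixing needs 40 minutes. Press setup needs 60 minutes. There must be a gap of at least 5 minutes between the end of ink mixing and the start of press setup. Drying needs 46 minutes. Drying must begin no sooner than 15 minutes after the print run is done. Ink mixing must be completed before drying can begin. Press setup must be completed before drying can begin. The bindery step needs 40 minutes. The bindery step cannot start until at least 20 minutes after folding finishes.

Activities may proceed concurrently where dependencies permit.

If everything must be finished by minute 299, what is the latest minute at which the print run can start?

Nothing follows the bindery step; the deadline of minute 299 is its only limit. It must start by 299 − 40 = minute 259.
Since the bindery step (must start by minute 259, minus 20-minute gap → minute 239) depends on it, folding must finish by minute 239. Backing off its 10-minute duration gives a latest start of minute 229.
Drying feeds into folding (must start by minute 229, minus 5-minute gap → minute 224); so drying must finish by minute 224 and therefore start by minute 178.
The print run feeds into drying (must start by minute 178, minus 15-minute gap → minute 163); so the print run must finish by minute 163 and therefore start by minute 137.

137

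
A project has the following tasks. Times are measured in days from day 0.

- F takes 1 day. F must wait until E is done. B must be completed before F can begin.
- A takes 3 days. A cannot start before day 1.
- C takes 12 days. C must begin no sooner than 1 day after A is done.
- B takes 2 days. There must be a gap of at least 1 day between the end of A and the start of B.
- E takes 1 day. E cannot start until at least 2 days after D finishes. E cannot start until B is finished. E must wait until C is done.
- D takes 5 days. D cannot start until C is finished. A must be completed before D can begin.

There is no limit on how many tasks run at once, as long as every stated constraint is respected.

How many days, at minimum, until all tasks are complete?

After its own release at day 1, A can start at day 1 and finishes at day 4.
C waits on A (finishes day 4, plus 1-day gap → day 5), so it starts at day 5 and finishes at 5 + 12 = day 17.
For D: C (finishes day 17); A (finishes day 4). Taking the maximum gives a start of day 17, and it finishes at 17 + 5 = day 22.
After A (finishes day 4, plus 1-day gap → day 5), B can start at day 5 and finishes at day 7.
For E: D (finishes day 22, plus 2-day gap → day 24); B (finishes day 7); C (finishes day 17). Taking the maximum gives a start of day 24, and it finishes at 24 + 1 = day 25.
F has to wait for E (finishes day 25); B (finishes day 7). The latest of these is day 25, so F runs day 25 to 25 + 1 = day 26.
All tasks are finished once the last one completes. Finish times: A at 4, B at 7, C at 17, D at 22, E at 25, F at 26. The latest is day 26.

26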